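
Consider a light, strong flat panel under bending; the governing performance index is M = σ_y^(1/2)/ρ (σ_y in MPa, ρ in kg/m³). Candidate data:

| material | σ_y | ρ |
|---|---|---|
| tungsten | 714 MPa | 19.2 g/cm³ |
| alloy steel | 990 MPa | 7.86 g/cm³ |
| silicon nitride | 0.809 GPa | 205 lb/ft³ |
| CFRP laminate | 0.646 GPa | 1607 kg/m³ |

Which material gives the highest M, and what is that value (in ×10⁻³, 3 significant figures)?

CFRP laminate, M = 15.8×10⁻³

Convert each candidate to consistent units, then evaluate M:
  tungsten: σ_y = 714.0 MPa, ρ = 19200 kg/m³
  alloy steel: σ_y = 990.0 MPa, ρ = 7860 kg/m³
  silicon nitride: σ_y = 809.0 MPa, ρ = 3284 kg/m³
  CFRP laminate: σ_y = 646.0 MPa, ρ = 1607 kg/m³
  CFRP laminate: M = 15.8×10⁻³
  silicon nitride: M = 8.66×10⁻³
  alloy steel: M = 4.00×10⁻³
  tungsten: M = 1.39×10⁻³
The maximum is for CFRP laminate.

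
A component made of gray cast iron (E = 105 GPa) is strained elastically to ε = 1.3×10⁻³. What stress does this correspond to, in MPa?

136 MPa

σ = E·ε = 105000 MPa × 1.3×10⁻³ = 136 MPa.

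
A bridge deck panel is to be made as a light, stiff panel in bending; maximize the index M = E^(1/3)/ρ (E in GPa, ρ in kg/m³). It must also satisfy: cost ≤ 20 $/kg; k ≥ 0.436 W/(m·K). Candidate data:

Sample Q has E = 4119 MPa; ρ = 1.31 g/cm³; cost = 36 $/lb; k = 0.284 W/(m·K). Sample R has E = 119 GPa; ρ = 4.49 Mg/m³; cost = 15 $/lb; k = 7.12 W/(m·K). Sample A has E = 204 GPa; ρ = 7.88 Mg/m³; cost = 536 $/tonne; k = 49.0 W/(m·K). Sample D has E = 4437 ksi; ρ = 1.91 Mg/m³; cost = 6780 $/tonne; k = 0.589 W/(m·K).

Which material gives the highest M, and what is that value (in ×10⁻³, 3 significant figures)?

Screen on constraints: cost ≤ 20 $/kg; k ≥ 0.436 W/(m·K). Survivors: sample A, sample D.
In SI units:
  sample A: E = 204.0 GPa, ρ = 7880 kg/m³
  sample D: E = 30.59 GPa, ρ = 1910 kg/m³
  sample D: M = 1.64×10⁻³
  sample A: M = 0.747×10⁻³
Sample D has the largest M.

sample D, M = 1.64×10⁻³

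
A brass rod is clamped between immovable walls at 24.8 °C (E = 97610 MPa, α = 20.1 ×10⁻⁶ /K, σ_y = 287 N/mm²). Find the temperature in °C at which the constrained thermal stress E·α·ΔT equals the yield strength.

E = 97610 MPa = 97.61 GPa.
σ_y = 287 N/mm² = 287.0 MPa.
E·α·ΔT = 287.0 MPa ⇒ ΔT = 287.0 / (97.61×10³ × 20.1×10⁻⁶) = 146.3 K.
T = 24.8 + 146.3 = 171.1 °C.

171 °C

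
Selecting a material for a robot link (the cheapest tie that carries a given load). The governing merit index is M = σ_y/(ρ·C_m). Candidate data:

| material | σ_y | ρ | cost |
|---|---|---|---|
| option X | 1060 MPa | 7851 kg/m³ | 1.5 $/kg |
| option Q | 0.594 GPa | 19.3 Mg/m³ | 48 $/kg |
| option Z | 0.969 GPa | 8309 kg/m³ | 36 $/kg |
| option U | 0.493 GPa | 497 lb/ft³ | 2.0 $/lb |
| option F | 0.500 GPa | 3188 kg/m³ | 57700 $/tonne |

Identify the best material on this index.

Normalizing units and computing the index:
  option X: σ_y = 1060 MPa, ρ = 7851 kg/m³, cost = 1.500 $/kg
  option Q: σ_y = 594.0 MPa, ρ = 19300 kg/m³, cost = 48.00 $/kg
  option Z: σ_y = 969.0 MPa, ρ = 8309 kg/m³, cost = 36.00 $/kg
  option U: σ_y = 493.0 MPa, ρ = 7961 kg/m³, cost = 4.409 $/kg
  option F: σ_y = 500.0 MPa, ρ = 3188 kg/m³, cost = 57.70 $/kg
  option X: M = 90.0 kN·m per $
  option U: M = 14.0 kN·m per $
  option Z: M = 3.24 kN·m per $
  option F: M = 2.72 kN·m per $
  option Q: M = 0.641 kN·m per $
Highest index: option X.

option X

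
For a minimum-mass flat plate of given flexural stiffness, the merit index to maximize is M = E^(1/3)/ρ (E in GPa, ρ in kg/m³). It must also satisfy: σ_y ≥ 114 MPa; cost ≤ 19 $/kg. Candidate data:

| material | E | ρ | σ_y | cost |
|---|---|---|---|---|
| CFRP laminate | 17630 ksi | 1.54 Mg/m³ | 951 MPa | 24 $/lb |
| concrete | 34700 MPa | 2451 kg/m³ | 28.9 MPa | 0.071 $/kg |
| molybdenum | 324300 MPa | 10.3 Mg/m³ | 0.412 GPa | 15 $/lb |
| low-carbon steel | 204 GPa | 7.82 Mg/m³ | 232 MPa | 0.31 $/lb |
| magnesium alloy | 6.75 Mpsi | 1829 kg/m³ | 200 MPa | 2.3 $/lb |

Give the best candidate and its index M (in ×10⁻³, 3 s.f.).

Screen on constraints: σ_y ≥ 114 MPa; cost ≤ 19 $/kg. Survivors: low-carbon steel, magnesium alloy.
After converting to SI:
  low-carbon steel: E = 204.0 GPa, ρ = 7820 kg/m³
  magnesium alloy: E = 46.54 GPa, ρ = 1829 kg/m³
  magnesium alloy: M = 1.97×10⁻³
  low-carbon steel: M = 0.753×10⁻³
Magnesium alloy ranks first.

magnesium alloy, M = 1.97×10⁻³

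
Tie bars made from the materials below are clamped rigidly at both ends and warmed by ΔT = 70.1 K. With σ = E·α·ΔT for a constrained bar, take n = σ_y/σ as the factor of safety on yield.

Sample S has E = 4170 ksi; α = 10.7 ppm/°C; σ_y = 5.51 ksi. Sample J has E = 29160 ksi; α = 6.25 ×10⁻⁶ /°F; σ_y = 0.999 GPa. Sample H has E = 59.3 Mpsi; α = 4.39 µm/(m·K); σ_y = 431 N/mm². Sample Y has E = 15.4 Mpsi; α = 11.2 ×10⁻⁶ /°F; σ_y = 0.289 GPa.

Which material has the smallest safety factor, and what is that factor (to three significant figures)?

sample S, n = 1.76

With everything in SI (GPa, ×10⁻⁶/K, MPa):
  sample S: E = 28.75, α = 10.7, σ_y = 37.99 → σ = 21.6 MPa, n = 1.76
  sample J: E = 201.1, α = 11.2, σ_y = 999.0 → σ = 159 MPa, n = 6.30
  sample H: E = 408.9, α = 4.39, σ_y = 431.0 → σ = 126 MPa, n = 3.43
  sample Y: E = 106.2, α = 20.2, σ_y = 289.0 → σ = 150 MPa, n = 1.93
Smallest n: sample S with n = 1.76.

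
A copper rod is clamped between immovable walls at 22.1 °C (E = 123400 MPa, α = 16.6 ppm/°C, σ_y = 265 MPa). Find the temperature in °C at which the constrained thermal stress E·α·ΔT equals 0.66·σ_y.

107 °C

E = 123400 MPa = 123.4 GPa.
E·α·ΔT = 174.9 MPa ⇒ ΔT = 174.9 / (123.4×10³ × 16.6×10⁻⁶) = 85.38 K.
T = 22.1 + 85.38 = 107.5 °C.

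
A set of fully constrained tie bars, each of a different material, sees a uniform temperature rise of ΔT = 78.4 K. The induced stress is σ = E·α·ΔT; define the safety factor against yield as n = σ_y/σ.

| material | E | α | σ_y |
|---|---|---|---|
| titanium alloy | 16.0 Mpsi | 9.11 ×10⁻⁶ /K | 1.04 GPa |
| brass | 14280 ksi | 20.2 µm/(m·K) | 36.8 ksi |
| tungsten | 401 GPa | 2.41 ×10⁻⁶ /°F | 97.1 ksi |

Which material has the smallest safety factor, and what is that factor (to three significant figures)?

In consistent units (E in GPa, α in ×10⁻⁶/K, σ_y in MPa):
  titanium alloy: E = 110.3, α = 9.11, σ_y = 1040 → σ = 78.8 MPa, n = 13.2
  brass: E = 98.46, α = 20.2, σ_y = 253.7 → σ = 156 MPa, n = 1.63
  tungsten: E = 401.0, α = 4.34, σ_y = 669.5 → σ = 136 MPa, n = 4.91
Smallest n: brass with n = 1.63.

brass, n = 1.63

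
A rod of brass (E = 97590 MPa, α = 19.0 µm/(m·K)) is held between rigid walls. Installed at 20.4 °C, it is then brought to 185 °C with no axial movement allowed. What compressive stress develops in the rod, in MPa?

305 MPa

E = 97590 MPa = 97.59 GPa.
ΔT = 164.6 K. Constrained thermal stress σ = E·α·ΔT = 97.59×10³ MPa × 19.0×10⁻⁶ × 164.6 = 305 MPa (compressive).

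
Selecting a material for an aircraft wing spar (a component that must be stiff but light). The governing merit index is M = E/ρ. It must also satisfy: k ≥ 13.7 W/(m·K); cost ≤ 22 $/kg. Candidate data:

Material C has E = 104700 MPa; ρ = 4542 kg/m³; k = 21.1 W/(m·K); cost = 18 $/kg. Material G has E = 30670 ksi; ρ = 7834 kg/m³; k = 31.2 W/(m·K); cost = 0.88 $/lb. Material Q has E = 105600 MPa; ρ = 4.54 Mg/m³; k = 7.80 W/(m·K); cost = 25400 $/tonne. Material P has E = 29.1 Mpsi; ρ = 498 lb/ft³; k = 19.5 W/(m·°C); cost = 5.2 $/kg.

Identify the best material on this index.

material G

Screen on constraints: k ≥ 13.7 W/(m·K); cost ≤ 22 $/kg. Survivors: material C, material G, material P.
Putting every candidate on a common basis:
  material C: E = 104.7 GPa, ρ = 4542 kg/m³
  material G: E = 211.5 GPa, ρ = 7834 kg/m³
  material P: E = 200.6 GPa, ρ = 7977 kg/m³
  material G: M = 27.0 MN·m/kg
  material P: M = 25.2 MN·m/kg
  material C: M = 23.1 MN·m/kg
The maximum is for material G.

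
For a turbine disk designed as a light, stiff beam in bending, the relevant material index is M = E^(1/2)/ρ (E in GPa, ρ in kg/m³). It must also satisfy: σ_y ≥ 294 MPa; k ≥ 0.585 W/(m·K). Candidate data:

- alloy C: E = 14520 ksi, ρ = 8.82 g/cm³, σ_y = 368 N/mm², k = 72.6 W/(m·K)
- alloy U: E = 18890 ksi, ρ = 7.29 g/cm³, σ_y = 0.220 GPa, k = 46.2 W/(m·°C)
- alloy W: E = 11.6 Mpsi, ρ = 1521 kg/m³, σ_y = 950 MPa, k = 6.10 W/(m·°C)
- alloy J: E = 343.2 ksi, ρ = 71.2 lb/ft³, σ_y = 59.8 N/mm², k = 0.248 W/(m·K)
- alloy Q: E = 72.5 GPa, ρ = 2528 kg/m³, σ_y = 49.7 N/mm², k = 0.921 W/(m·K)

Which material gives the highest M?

alloy W

Screen on constraints: σ_y ≥ 294 MPa; k ≥ 0.585 W/(m·K). Survivors: alloy C, alloy W.
In SI units:
  alloy C: E = 100.1 GPa, ρ = 8820 kg/m³
  alloy W: E = 79.98 GPa, ρ = 1521 kg/m³
  alloy W: M = 5.88×10⁻³
  alloy C: M = 1.13×10⁻³
The maximum is for alloy W.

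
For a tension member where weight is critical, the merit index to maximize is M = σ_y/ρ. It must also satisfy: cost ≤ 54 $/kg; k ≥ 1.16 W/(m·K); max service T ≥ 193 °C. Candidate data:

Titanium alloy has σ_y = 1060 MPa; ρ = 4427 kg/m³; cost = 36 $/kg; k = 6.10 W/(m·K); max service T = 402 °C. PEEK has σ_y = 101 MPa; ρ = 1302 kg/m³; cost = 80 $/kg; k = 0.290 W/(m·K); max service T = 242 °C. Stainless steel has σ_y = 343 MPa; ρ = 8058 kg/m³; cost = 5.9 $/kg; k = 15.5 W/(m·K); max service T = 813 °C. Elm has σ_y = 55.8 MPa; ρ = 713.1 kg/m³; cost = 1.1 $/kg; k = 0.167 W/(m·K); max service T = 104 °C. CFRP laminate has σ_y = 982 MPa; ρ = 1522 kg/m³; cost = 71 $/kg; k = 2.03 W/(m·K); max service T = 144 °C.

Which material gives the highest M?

titanium alloy

Screen on constraints: cost ≤ 54 $/kg; k ≥ 1.16 W/(m·K); max service T ≥ 193 °C. Survivors: titanium alloy, stainless steel.
Per-candidate index values:
  titanium alloy: M = 239 kN·m/kg
  stainless steel: M = 42.6 kN·m/kg
Titanium alloy ranks first.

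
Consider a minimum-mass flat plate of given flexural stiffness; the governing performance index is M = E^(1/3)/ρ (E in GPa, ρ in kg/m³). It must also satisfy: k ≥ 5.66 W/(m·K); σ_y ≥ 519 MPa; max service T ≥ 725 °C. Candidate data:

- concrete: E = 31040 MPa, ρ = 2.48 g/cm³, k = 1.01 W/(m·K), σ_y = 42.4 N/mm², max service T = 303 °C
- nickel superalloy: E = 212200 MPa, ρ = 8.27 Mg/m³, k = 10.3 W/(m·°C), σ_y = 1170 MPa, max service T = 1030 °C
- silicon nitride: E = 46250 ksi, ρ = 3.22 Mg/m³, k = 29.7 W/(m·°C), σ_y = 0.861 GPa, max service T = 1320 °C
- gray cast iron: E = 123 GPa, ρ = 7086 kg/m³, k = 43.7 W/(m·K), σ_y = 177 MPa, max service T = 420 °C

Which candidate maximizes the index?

Screen on constraints: k ≥ 5.66 W/(m·K); σ_y ≥ 519 MPa; max service T ≥ 725 °C. Survivors: nickel superalloy, silicon nitride.
Putting every candidate on a common basis:
  nickel superalloy: E = 212.2 GPa, ρ = 8270 kg/m³
  silicon nitride: E = 318.9 GPa, ρ = 3220 kg/m³
  silicon nitride: M = 2.12×10⁻³
  nickel superalloy: M = 0.721×10⁻³
Silicon nitride has the largest M.

silicon nitride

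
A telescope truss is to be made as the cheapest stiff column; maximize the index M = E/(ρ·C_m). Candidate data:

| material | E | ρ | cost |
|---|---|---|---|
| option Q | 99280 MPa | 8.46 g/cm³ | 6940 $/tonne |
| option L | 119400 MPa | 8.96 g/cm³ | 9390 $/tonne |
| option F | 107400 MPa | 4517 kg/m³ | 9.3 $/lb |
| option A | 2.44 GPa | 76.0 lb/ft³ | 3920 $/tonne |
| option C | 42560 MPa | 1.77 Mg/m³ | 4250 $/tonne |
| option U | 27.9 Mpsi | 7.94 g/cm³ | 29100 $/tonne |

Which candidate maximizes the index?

After converting to SI:
  option Q: E = 99.28 GPa, ρ = 8460 kg/m³, cost = 6.940 $/kg
  option L: E = 119.4 GPa, ρ = 8960 kg/m³, cost = 9.390 $/kg
  option F: E = 107.4 GPa, ρ = 4517 kg/m³, cost = 20.50 $/kg
  option A: E = 2.440 GPa, ρ = 1217 kg/m³, cost = 3.920 $/kg
  option C: E = 42.56 GPa, ρ = 1770 kg/m³, cost = 4.250 $/kg
  option U: E = 192.4 GPa, ρ = 7940 kg/m³, cost = 29.10 $/kg
  option C: M = 5.66 MN·m per $
  option Q: M = 1.69 MN·m per $
  option L: M = 1.42 MN·m per $
  option F: M = 1.16 MN·m per $
  option U: M = 0.833 MN·m per $
  option A: M = 0.511 MN·m per $
Option C ranks first.

option C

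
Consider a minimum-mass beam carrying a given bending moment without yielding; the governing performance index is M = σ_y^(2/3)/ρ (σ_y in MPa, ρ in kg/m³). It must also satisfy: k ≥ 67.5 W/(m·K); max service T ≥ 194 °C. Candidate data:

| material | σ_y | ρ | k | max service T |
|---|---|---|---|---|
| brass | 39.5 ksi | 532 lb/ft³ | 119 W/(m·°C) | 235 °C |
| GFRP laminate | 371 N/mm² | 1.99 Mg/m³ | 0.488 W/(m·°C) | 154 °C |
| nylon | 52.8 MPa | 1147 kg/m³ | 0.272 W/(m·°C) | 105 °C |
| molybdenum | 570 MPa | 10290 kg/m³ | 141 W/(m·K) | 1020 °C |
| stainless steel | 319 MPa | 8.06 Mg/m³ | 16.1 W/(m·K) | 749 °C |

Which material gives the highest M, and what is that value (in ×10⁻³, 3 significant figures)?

Screen on constraints: k ≥ 67.5 W/(m·K); max service T ≥ 194 °C. Survivors: brass, molybdenum.
Convert each candidate to consistent units, then evaluate M:
  brass: σ_y = 272.3 MPa, ρ = 8522 kg/m³
  molybdenum: σ_y = 570.0 MPa, ρ = 10290 kg/m³
  molybdenum: M = 6.68×10⁻³
  brass: M = 4.93×10⁻³
Molybdenum ranks first.

molybdenum, M = 6.68×10⁻³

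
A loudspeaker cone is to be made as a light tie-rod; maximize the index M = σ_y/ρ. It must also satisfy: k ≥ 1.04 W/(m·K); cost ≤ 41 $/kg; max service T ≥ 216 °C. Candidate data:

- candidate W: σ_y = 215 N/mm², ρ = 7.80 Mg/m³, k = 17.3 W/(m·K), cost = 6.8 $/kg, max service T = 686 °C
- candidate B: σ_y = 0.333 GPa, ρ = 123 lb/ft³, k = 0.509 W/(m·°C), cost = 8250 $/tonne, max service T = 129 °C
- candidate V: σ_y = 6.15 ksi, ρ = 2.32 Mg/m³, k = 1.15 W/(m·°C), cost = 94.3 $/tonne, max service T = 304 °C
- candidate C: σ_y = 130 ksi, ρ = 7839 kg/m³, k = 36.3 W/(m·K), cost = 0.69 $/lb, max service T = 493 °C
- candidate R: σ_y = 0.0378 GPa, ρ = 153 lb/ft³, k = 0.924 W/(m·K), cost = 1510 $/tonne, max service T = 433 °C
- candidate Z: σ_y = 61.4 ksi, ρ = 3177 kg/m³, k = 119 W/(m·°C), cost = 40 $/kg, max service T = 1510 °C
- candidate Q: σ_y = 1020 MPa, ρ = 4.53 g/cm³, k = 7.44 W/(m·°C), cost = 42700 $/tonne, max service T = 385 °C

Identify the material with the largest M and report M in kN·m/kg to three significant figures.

candidate Z, M = 133 kN·m/kg

Screen on constraints: k ≥ 1.04 W/(m·K); cost ≤ 41 $/kg; max service T ≥ 216 °C. Survivors: candidate W, candidate V, candidate C, candidate Z.
Convert each candidate to consistent units, then evaluate M:
  candidate W: σ_y = 215.0 MPa, ρ = 7800 kg/m³
  candidate V: σ_y = 42.40 MPa, ρ = 2320 kg/m³
  candidate C: σ_y = 896.3 MPa, ρ = 7839 kg/m³
  candidate Z: σ_y = 423.3 MPa, ρ = 3177 kg/m³
  candidate Z: M = 133 kN·m/kg
  candidate C: M = 114 kN·m/kg
  candidate W: M = 27.6 kN·m/kg
  candidate V: M = 18.3 kN·m/kg
Highest index: candidate Z.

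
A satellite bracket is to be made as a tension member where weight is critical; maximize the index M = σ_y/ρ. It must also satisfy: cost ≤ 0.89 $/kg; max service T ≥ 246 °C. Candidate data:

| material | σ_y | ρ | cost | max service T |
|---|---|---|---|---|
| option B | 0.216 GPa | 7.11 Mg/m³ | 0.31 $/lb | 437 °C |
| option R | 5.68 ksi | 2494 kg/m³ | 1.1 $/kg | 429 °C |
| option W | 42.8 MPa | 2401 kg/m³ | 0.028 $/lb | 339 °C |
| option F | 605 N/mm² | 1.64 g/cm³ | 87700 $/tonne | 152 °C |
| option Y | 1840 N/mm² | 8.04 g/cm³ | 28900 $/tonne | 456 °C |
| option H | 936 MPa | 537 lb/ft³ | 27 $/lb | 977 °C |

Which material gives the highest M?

option B

Screen on constraints: cost ≤ 0.89 $/kg; max service T ≥ 246 °C. Survivors: option B, option W.
Convert each candidate to consistent units, then evaluate M:
  option B: σ_y = 216.0 MPa, ρ = 7110 kg/m³
  option W: σ_y = 42.80 MPa, ρ = 2401 kg/m³
  option B: M = 30.4 kN·m/kg
  option W: M = 17.8 kN·m/kg
Option B has the largest M.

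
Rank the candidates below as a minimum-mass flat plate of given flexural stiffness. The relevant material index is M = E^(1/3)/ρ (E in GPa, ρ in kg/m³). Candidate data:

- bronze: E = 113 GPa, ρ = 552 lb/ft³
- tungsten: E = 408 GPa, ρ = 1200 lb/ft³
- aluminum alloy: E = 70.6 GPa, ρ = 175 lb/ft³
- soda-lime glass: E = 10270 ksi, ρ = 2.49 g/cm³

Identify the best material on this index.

Convert each candidate to consistent units, then evaluate M:
  bronze: E = 113.0 GPa, ρ = 8842 kg/m³
  tungsten: E = 408.0 GPa, ρ = 19220 kg/m³
  aluminum alloy: E = 70.60 GPa, ρ = 2803 kg/m³
  soda-lime glass: E = 70.81 GPa, ρ = 2490 kg/m³
  soda-lime glass: M = 1.66×10⁻³
  aluminum alloy: M = 1.47×10⁻³
  bronze: M = 0.547×10⁻³
  tungsten: M = 0.386×10⁻³
Soda-lime glass ranks first.

soda-lime glass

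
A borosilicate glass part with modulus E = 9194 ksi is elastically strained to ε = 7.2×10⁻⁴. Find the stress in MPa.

E = 9194 ksi = 63.39 GPa.
σ = E·ε = 63390 MPa × 7.2×10⁻⁴ = 45.6 MPa.

45.6 MPa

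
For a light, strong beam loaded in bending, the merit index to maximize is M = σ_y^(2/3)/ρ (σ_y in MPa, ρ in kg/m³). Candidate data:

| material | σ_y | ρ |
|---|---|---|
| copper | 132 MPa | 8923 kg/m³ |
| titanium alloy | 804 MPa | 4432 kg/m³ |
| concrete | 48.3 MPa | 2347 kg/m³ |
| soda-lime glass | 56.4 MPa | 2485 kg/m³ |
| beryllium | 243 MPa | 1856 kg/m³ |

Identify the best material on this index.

Per-candidate index values:
  beryllium: M = 21.0×10⁻³
  titanium alloy: M = 19.5×10⁻³
  soda-lime glass: M = 5.92×10⁻³
  concrete: M = 5.65×10⁻³
  copper: M = 2.91×10⁻³
Highest index: beryllium.

beryllium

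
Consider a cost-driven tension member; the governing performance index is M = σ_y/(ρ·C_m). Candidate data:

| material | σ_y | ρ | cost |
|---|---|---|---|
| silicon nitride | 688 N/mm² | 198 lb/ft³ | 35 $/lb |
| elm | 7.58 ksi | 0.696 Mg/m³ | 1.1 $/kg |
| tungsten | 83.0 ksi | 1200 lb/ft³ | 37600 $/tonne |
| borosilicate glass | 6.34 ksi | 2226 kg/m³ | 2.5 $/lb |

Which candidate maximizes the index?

After converting to SI:
  silicon nitride: σ_y = 688.0 MPa, ρ = 3172 kg/m³, cost = 77.16 $/kg
  elm: σ_y = 52.26 MPa, ρ = 696.0 kg/m³, cost = 1.100 $/kg
  tungsten: σ_y = 572.3 MPa, ρ = 19220 kg/m³, cost = 37.60 $/kg
  borosilicate glass: σ_y = 43.71 MPa, ρ = 2226 kg/m³, cost = 5.511 $/kg
  elm: M = 68.3 kN·m per $
  borosilicate glass: M = 3.56 kN·m per $
  silicon nitride: M = 2.81 kN·m per $
  tungsten: M = 0.792 kN·m per $
Elm ranks first.

elm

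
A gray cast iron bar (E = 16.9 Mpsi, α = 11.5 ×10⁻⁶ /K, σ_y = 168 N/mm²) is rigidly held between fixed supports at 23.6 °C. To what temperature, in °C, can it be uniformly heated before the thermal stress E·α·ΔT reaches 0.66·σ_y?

E = 16.9 Mpsi = 116.5 GPa.
σ_y = 168 N/mm² = 168.0 MPa.
E·α·ΔT = 110.9 MPa ⇒ ΔT = 110.9 / (116.5×10³ × 11.5×10⁻⁶) = 82.75 K.
T = 23.6 + 82.75 = 106.3 °C.

106 °C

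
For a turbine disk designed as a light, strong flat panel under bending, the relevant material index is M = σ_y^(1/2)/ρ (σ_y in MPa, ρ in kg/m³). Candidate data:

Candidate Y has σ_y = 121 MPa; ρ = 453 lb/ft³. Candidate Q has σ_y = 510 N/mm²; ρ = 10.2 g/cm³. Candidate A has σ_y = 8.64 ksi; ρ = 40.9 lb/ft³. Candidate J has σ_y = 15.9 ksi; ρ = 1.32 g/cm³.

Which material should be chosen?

candidate A

Normalizing units and computing the index:
  candidate Y: σ_y = 121.0 MPa, ρ = 7256 kg/m³
  candidate Q: σ_y = 510.0 MPa, ρ = 10200 kg/m³
  candidate A: σ_y = 59.57 MPa, ρ = 655.2 kg/m³
  candidate J: σ_y = 109.6 MPa, ρ = 1320 kg/m³
  candidate A: M = 11.8×10⁻³
  candidate J: M = 7.93×10⁻³
  candidate Q: M = 2.21×10⁻³
  candidate Y: M = 1.52×10⁻³
Candidate A has the largest M.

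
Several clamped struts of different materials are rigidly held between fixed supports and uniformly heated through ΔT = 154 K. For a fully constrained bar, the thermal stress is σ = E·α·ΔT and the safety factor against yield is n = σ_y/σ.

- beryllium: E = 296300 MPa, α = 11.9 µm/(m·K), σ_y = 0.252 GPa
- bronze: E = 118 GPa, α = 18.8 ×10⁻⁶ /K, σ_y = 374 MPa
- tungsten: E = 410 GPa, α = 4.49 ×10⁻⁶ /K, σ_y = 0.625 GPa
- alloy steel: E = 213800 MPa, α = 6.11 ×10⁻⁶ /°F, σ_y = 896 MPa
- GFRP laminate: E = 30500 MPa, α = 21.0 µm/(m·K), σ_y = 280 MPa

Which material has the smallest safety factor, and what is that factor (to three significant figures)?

beryllium, n = 0.464

Converting E to GPa, α to ×10⁻⁶/K, σ_y to MPa, then σ and n for each:
  beryllium: E = 296.3, α = 11.9, σ_y = 252.0 → σ = 543 MPa, n = 0.464
  bronze: E = 118.0, α = 18.8, σ_y = 374.0 → σ = 342 MPa, n = 1.09
  tungsten: E = 410.0, α = 4.49, σ_y = 625.0 → σ = 283 MPa, n = 2.20
  alloy steel: E = 213.8, α = 11.0, σ_y = 896.0 → σ = 362 MPa, n = 2.47
  GFRP laminate: E = 30.50, α = 21.0, σ_y = 280.0 → σ = 98.6 MPa, n = 2.84
The minimum is beryllium at n = 0.464.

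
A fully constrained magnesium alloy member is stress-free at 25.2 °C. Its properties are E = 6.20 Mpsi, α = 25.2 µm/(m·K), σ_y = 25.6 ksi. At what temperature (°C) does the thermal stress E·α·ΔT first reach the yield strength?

E = 6.20 Mpsi = 42.75 GPa.
σ_y = 25.6 ksi = 176.5 MPa.
E·α·ΔT = 176.5 MPa ⇒ ΔT = 176.5 / (42.75×10³ × 25.2×10⁻⁶) = 163.9 K.
T = 25.2 + 163.9 = 189.1 °C.

189 °C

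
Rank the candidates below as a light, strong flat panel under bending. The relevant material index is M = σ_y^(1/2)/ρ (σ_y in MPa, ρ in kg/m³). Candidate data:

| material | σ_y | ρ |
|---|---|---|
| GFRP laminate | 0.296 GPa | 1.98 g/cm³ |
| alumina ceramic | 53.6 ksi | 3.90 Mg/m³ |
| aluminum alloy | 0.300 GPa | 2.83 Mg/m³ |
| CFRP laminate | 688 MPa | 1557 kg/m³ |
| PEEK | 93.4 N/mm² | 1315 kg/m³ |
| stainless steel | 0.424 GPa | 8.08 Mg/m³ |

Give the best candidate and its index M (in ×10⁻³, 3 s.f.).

CFRP laminate, M = 16.8×10⁻³

Putting every candidate on a common basis:
  GFRP laminate: σ_y = 296.0 MPa, ρ = 1980 kg/m³
  alumina ceramic: σ_y = 369.6 MPa, ρ = 3900 kg/m³
  aluminum alloy: σ_y = 300.0 MPa, ρ = 2830 kg/m³
  CFRP laminate: σ_y = 688.0 MPa, ρ = 1557 kg/m³
  PEEK: σ_y = 93.40 MPa, ρ = 1315 kg/m³
  stainless steel: σ_y = 424.0 MPa, ρ = 8080 kg/m³
  CFRP laminate: M = 16.8×10⁻³
  GFRP laminate: M = 8.69×10⁻³
  PEEK: M = 7.35×10⁻³
  aluminum alloy: M = 6.12×10⁻³
  alumina ceramic: M = 4.93×10⁻³
  stainless steel: M = 2.55×10⁻³
CFRP laminate has the largest M.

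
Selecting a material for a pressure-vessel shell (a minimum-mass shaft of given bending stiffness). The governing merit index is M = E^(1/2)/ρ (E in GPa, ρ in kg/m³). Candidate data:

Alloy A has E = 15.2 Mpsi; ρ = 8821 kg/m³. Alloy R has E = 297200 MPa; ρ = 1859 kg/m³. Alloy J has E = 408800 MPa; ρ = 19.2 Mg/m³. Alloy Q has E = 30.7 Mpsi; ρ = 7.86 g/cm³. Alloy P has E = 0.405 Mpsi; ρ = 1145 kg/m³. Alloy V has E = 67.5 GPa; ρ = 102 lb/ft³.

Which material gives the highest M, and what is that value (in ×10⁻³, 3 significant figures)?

alloy R, M = 9.27×10⁻³

After converting to SI:
  alloy A: E = 104.8 GPa, ρ = 8821 kg/m³
  alloy R: E = 297.2 GPa, ρ = 1859 kg/m³
  alloy J: E = 408.8 GPa, ρ = 19200 kg/m³
  alloy Q: E = 211.7 GPa, ρ = 7860 kg/m³
  alloy P: E = 2.792 GPa, ρ = 1145 kg/m³
  alloy V: E = 67.50 GPa, ρ = 1634 kg/m³
  alloy R: M = 9.27×10⁻³
  alloy V: M = 5.03×10⁻³
  alloy Q: M = 1.85×10⁻³
  alloy P: M = 1.46×10⁻³
  alloy A: M = 1.16×10⁻³
  alloy J: M = 1.05×10⁻³
The maximum is for alloy R.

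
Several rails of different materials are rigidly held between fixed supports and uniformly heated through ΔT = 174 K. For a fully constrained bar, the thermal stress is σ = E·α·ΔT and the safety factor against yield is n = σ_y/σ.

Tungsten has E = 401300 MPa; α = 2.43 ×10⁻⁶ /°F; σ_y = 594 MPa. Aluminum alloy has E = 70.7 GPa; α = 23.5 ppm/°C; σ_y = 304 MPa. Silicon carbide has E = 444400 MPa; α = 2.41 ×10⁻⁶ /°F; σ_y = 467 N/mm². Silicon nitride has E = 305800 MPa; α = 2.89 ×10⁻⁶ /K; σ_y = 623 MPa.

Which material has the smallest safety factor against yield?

Per material, after unit conversion:
  tungsten: E = 401.3, α = 4.37, σ_y = 594.0 → σ = 305 MPa, n = 1.94
  aluminum alloy: E = 70.70, α = 23.5, σ_y = 304.0 → σ = 289 MPa, n = 1.05
  silicon carbide: E = 444.4, α = 4.34, σ_y = 467.0 → σ = 335 MPa, n = 1.39
  silicon nitride: E = 305.8, α = 2.89, σ_y = 623.0 → σ = 154 MPa, n = 4.05
Aluminum alloy has the lowest safety factor, n = 1.05.

aluminum alloy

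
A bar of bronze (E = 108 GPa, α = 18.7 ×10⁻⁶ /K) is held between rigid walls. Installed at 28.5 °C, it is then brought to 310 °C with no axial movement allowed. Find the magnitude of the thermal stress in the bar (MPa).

ΔT = 281.5 K. Constrained thermal stress σ = E·α·ΔT = 108.0×10³ MPa × 18.7×10⁻⁶ × 281.5 = 569 MPa (compressive).

569 MPa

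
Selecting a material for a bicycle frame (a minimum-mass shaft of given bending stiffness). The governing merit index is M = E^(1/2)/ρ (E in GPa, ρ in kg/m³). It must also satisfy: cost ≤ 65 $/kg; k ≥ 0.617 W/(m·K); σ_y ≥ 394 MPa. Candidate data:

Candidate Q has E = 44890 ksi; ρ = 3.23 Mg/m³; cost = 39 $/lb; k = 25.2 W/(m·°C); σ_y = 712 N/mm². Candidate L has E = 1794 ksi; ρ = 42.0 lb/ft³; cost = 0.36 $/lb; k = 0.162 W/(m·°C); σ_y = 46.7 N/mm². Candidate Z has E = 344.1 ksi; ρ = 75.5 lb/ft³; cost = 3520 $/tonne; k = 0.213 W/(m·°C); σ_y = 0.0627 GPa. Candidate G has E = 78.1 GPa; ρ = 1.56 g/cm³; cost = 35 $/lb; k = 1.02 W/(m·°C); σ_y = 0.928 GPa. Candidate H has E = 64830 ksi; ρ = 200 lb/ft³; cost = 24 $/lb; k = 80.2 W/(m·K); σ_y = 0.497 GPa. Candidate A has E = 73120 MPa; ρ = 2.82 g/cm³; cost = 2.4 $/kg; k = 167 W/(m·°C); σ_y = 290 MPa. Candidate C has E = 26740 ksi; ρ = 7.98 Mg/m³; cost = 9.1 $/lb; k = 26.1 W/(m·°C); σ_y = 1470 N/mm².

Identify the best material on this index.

Screen on constraints: cost ≤ 65 $/kg; k ≥ 0.617 W/(m·K); σ_y ≥ 394 MPa. Survivors: candidate H, candidate C.
Normalizing units and computing the index:
  candidate H: E = 447.0 GPa, ρ = 3204 kg/m³
  candidate C: E = 184.4 GPa, ρ = 7980 kg/m³
  candidate H: M = 6.60×10⁻³
  candidate C: M = 1.70×10⁻³
The maximum is for candidate H.

candidate H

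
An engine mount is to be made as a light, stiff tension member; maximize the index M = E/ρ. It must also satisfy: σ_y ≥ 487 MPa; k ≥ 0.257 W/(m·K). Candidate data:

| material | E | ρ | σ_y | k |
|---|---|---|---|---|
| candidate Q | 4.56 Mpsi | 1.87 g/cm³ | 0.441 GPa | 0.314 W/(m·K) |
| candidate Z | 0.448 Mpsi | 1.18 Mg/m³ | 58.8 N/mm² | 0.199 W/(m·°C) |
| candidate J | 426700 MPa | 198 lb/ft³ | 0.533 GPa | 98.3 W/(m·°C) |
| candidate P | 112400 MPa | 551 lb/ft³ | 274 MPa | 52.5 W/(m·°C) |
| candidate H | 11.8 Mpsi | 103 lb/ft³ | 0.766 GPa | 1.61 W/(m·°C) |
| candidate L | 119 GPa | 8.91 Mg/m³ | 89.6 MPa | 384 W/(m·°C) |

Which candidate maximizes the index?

Screen on constraints: σ_y ≥ 487 MPa; k ≥ 0.257 W/(m·K). Survivors: candidate J, candidate H.
In SI units:
  candidate J: E = 426.7 GPa, ρ = 3172 kg/m³
  candidate H: E = 81.36 GPa, ρ = 1650 kg/m³
  candidate J: M = 135 MN·m/kg
  candidate H: M = 49.3 MN·m/kg
Candidate J ranks first.

candidate J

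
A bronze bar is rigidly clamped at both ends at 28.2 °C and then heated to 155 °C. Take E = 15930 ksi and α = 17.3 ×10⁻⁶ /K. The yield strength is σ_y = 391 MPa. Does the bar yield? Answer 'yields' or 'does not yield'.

does not yield

E = 15930 ksi = 109.8 GPa.
ΔT = 126.8 K. Constrained thermal stress σ = E·α·ΔT = 109.8×10³ MPa × 17.3×10⁻⁶ × 126.8 = 241 MPa (compressive).
Compare to σ_y = 391 MPa: σ < σ_y, so it does not yield.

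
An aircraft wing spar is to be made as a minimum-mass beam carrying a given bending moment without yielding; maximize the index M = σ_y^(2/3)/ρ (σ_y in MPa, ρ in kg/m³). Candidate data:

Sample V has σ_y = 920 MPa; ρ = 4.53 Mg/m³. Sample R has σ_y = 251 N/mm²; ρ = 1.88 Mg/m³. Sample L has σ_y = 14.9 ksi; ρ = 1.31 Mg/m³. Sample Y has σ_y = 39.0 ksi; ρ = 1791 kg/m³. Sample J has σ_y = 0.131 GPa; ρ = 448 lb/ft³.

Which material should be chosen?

sample Y

After converting to SI:
  sample V: σ_y = 920.0 MPa, ρ = 4530 kg/m³
  sample R: σ_y = 251.0 MPa, ρ = 1880 kg/m³
  sample L: σ_y = 102.7 MPa, ρ = 1310 kg/m³
  sample Y: σ_y = 268.9 MPa, ρ = 1791 kg/m³
  sample J: σ_y = 131.0 MPa, ρ = 7176 kg/m³
  sample Y: M = 23.3×10⁻³
  sample R: M = 21.2×10⁻³
  sample V: M = 20.9×10⁻³
  sample L: M = 16.7×10⁻³
  sample J: M = 3.59×10⁻³
Highest index: sample Y.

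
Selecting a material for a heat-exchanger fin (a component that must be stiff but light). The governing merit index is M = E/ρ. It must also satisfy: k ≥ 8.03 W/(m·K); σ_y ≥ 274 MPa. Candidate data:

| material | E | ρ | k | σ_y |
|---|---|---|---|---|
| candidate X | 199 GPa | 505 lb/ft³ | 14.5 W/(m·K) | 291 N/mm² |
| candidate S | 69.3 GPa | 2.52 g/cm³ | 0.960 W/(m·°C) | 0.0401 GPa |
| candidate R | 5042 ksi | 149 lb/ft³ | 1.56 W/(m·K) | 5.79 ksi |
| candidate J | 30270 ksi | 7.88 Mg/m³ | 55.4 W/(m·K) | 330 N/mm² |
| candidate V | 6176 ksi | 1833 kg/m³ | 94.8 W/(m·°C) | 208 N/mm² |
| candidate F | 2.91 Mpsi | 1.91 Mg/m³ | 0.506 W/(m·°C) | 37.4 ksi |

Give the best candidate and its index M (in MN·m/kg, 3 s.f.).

candidate J, M = 26.5 MN·m/kg

Screen on constraints: k ≥ 8.03 W/(m·K); σ_y ≥ 274 MPa. Survivors: candidate X, candidate J.
Normalizing units and computing the index:
  candidate X: E = 199.0 GPa, ρ = 8089 kg/m³
  candidate J: E = 208.7 GPa, ρ = 7880 kg/m³
  candidate J: M = 26.5 MN·m/kg
  candidate X: M = 24.6 MN·m/kg
Candidate J has the largest M.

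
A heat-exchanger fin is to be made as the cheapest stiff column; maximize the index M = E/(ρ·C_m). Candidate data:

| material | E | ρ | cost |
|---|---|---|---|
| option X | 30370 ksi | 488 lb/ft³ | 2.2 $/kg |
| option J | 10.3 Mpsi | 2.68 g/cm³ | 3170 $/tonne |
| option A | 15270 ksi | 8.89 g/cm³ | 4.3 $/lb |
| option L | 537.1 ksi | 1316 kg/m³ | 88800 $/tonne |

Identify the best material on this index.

option X

After converting to SI:
  option X: E = 209.4 GPa, ρ = 7817 kg/m³, cost = 2.200 $/kg
  option J: E = 71.02 GPa, ρ = 2680 kg/m³, cost = 3.170 $/kg
  option A: E = 105.3 GPa, ρ = 8890 kg/m³, cost = 9.480 $/kg
  option L: E = 3.703 GPa, ρ = 1316 kg/m³, cost = 88.80 $/kg
  option X: M = 12.2 MN·m per $
  option J: M = 8.36 MN·m per $
  option A: M = 1.25 MN·m per $
  option L: M = 0.0317 MN·m per $
The maximum is for option X.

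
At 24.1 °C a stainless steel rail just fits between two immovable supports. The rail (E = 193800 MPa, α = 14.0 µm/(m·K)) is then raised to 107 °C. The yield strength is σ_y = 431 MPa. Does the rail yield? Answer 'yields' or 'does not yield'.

does not yield

E = 193800 MPa = 193.8 GPa.
ΔT = 82.90 K. Constrained thermal stress σ = E·α·ΔT = 193.8×10³ MPa × 14.0×10⁻⁶ × 82.90 = 225 MPa (compressive).
Compare to σ_y = 431 MPa: σ < σ_y, so it does not yield.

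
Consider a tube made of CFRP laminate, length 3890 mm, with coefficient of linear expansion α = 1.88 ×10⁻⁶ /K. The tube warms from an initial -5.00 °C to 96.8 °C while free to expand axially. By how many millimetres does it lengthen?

ΔT = 96.8 − (-5.00) = 101.8 K.
ΔL = α·L₀·ΔT = 1.88×10⁻⁶ × 3890 mm × 101.8 K = 0.744 mm.

0.744 mm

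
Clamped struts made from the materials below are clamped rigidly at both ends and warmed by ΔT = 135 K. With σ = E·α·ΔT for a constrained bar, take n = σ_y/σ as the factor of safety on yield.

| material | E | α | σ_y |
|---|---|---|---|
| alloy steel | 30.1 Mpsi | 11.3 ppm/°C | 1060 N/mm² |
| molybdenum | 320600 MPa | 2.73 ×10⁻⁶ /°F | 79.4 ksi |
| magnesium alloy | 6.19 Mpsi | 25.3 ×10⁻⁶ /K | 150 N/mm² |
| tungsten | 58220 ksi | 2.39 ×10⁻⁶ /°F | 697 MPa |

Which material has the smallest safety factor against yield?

magnesium alloy

Converting E to GPa, α to ×10⁻⁶/K, σ_y to MPa, then σ and n for each:
  alloy steel: E = 207.5, α = 11.3, σ_y = 1060 → σ = 317 MPa, n = 3.35
  molybdenum: E = 320.6, α = 4.91, σ_y = 547.4 → σ = 213 MPa, n = 2.57
  magnesium alloy: E = 42.68, α = 25.3, σ_y = 150.0 → σ = 146 MPa, n = 1.03
  tungsten: E = 401.4, α = 4.30, σ_y = 697.0 → σ = 233 MPa, n = 2.99
The minimum is magnesium alloy at n = 1.03.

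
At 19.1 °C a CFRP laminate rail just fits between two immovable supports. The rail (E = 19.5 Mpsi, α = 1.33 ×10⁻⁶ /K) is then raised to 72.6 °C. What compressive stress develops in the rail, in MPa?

9.57 MPa

E = 19.5 Mpsi = 134.4 GPa.
ΔT = 53.50 K. Constrained thermal stress σ = E·α·ΔT = 134.4×10³ MPa × 1.33×10⁻⁶ × 53.50 = 9.57 MPa (compressive).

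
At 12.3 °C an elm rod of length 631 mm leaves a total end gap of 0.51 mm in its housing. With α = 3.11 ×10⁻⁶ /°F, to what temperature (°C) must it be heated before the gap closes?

157 °C

α = 3.11×10⁻⁶/°F × 9/5 = 5.60×10⁻⁶/K.
α·L₀·ΔT = 0.51 mm ⇒ ΔT = 0.51 / (5.60×10⁻⁶ × 631.0) = 144.4 K.
T = 12.3 + 144.4 = 156.7 °C.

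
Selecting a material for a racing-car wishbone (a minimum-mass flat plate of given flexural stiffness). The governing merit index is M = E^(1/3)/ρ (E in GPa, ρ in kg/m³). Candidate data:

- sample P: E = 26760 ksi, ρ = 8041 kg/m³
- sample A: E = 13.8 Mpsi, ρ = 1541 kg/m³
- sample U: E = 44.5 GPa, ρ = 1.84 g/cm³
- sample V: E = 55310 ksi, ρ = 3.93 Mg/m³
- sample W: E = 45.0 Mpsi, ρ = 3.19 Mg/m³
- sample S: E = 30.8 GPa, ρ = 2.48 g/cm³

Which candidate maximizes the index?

sample A

After converting to SI:
  sample P: E = 184.5 GPa, ρ = 8041 kg/m³
  sample A: E = 95.15 GPa, ρ = 1541 kg/m³
  sample U: E = 44.50 GPa, ρ = 1840 kg/m³
  sample V: E = 381.3 GPa, ρ = 3930 kg/m³
  sample W: E = 310.3 GPa, ρ = 3190 kg/m³
  sample S: E = 30.80 GPa, ρ = 2480 kg/m³
  sample A: M = 2.96×10⁻³
  sample W: M = 2.12×10⁻³
  sample U: M = 1.93×10⁻³
  sample V: M = 1.85×10⁻³
  sample S: M = 1.26×10⁻³
  sample P: M = 0.708×10⁻³
Highest index: sample A.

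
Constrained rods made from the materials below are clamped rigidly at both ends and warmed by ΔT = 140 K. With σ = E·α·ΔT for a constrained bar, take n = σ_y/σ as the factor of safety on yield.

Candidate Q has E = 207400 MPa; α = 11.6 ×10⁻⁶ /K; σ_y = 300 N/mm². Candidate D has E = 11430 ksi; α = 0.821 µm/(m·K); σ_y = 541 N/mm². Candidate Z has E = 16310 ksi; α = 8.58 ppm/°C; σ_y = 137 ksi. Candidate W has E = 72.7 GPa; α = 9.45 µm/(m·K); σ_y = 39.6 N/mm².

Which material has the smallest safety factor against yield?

candidate W

In consistent units (E in GPa, α in ×10⁻⁶/K, σ_y in MPa):
  candidate Q: E = 207.4, α = 11.6, σ_y = 300.0 → σ = 337 MPa, n = 0.891
  candidate D: E = 78.81, α = 0.821, σ_y = 541.0 → σ = 9.06 MPa, n = 59.7
  candidate Z: E = 112.5, α = 8.58, σ_y = 944.6 → σ = 135 MPa, n = 6.99
  candidate W: E = 72.70, α = 9.45, σ_y = 39.60 → σ = 96.2 MPa, n = 0.412
The minimum is candidate W at n = 0.412.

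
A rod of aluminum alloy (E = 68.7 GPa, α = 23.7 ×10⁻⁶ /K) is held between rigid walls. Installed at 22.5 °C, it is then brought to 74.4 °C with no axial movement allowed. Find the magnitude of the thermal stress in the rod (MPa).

84.5 MPa

ΔT = 51.90 K. Constrained thermal stress σ = E·α·ΔT = 68.70×10³ MPa × 23.7×10⁻⁶ × 51.90 = 84.5 MPa (compressive).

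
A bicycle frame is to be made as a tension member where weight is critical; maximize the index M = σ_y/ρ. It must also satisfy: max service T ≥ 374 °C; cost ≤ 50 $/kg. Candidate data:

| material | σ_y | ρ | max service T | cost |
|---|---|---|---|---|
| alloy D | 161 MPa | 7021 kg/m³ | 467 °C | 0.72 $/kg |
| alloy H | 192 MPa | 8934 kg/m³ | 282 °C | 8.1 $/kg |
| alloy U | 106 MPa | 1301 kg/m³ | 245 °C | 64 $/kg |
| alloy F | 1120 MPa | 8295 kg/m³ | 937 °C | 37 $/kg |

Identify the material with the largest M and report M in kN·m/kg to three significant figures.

alloy F, M = 135 kN·m/kg

Screen on constraints: max service T ≥ 374 °C; cost ≤ 50 $/kg. Survivors: alloy D, alloy F.
Per-candidate index values:
  alloy F: M = 135 kN·m/kg
  alloy D: M = 22.9 kN·m/kg
Alloy F ranks first.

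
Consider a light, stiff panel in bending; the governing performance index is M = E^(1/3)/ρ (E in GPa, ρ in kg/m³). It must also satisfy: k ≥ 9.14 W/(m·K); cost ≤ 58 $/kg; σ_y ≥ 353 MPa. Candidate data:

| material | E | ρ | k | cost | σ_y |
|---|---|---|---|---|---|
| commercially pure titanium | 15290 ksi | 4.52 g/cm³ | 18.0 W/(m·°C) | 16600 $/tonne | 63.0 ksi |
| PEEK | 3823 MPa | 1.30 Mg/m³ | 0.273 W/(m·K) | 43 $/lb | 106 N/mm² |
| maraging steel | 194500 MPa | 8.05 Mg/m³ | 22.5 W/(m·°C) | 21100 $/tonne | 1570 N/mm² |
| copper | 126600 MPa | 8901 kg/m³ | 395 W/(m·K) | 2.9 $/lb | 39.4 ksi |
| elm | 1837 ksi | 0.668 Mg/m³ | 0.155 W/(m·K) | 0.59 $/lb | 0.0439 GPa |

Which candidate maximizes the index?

Screen on constraints: k ≥ 9.14 W/(m·K); cost ≤ 58 $/kg; σ_y ≥ 353 MPa. Survivors: commercially pure titanium, maraging steel.
After converting to SI:
  commercially pure titanium: E = 105.4 GPa, ρ = 4520 kg/m³
  maraging steel: E = 194.5 GPa, ρ = 8050 kg/m³
  commercially pure titanium: M = 1.05×10⁻³
  maraging steel: M = 0.720×10⁻³
Highest index: commercially pure titanium.

commercially pure titanium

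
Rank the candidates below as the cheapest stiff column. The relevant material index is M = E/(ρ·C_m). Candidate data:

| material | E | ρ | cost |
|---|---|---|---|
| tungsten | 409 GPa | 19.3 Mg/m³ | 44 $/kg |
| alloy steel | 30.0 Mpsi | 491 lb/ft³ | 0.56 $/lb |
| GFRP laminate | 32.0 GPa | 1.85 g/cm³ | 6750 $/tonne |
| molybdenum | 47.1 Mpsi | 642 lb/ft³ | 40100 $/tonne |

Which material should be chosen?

alloy steel

In SI units:
  tungsten: E = 409.0 GPa, ρ = 19300 kg/m³, cost = 44.00 $/kg
  alloy steel: E = 206.8 GPa, ρ = 7865 kg/m³, cost = 1.235 $/kg
  GFRP laminate: E = 32.00 GPa, ρ = 1850 kg/m³, cost = 6.750 $/kg
  molybdenum: E = 324.7 GPa, ρ = 10280 kg/m³, cost = 40.10 $/kg
  alloy steel: M = 21.3 MN·m per $
  GFRP laminate: M = 2.56 MN·m per $
  molybdenum: M = 0.787 MN·m per $
  tungsten: M = 0.482 MN·m per $
Highest index: alloy steel.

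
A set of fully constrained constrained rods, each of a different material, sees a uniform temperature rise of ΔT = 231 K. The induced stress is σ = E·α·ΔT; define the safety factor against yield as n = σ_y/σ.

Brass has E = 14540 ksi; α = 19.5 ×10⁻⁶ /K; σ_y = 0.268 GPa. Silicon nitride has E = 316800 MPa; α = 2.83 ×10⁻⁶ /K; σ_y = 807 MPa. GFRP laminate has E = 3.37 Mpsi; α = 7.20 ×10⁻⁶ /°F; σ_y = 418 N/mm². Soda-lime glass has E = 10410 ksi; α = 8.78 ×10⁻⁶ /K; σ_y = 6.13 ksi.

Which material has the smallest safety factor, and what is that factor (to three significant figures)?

soda-lime glass, n = 0.290

With everything in SI (GPa, ×10⁻⁶/K, MPa):
  brass: E = 100.2, α = 19.5, σ_y = 268.0 → σ = 452 MPa, n = 0.593
  silicon nitride: E = 316.8, α = 2.83, σ_y = 807.0 → σ = 207 MPa, n = 3.90
  GFRP laminate: E = 23.24, α = 13.0, σ_y = 418.0 → σ = 69.6 MPa, n = 6.01
  soda-lime glass: E = 71.77, α = 8.78, σ_y = 42.26 → σ = 146 MPa, n = 0.290
Smallest n: soda-lime glass with n = 0.290.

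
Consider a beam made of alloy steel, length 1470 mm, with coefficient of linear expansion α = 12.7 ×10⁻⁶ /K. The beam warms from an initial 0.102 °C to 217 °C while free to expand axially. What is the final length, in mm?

ΔT = 217 − 0.102 = 216.9 K.
ΔL = α·L₀·ΔT = 12.7×10⁻⁶ × 1470 mm × 216.9 K = 4.05 mm.
L = L₀ + ΔL = 1470 + 4.05 = 1474.0 mm.

1474.0 mm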